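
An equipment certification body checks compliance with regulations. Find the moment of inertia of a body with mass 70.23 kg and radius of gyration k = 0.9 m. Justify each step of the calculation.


I = m * k^2
I = 70.23 * 0.9^2
I = 70.23 * 0.81 = 56.8863 kg*m^2

56.8863 kg*m^2


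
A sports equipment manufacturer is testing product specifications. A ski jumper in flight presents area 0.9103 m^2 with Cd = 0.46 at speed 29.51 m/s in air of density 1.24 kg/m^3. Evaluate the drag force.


Fd = 0.5 * Cd * rho * A * v^2
Fd = 0.5 * 0.46 * 1.24 * 0.9103 * 29.51^2
v^2 = 870.8401
Fd = 0.5 * 0.46 * 1.24 * 0.9103 * 870.8401 = 226.0854 N

226.0854 N


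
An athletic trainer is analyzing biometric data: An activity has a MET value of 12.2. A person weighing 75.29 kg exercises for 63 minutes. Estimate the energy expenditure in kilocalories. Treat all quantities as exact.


kcal = MET * mass * time_hr
Convert time: 63 min = 1.05 hr
kcal = 12.2 * 75.29 * 1.05
kcal = 964.4649 kcal

964.4649 kcal


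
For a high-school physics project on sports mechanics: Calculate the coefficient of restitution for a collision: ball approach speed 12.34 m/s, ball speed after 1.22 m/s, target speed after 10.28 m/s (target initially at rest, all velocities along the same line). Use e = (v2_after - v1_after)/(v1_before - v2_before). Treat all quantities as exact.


e = (v2_after - v1_after) / (v1_before - v2_before)
Numerator = 10.28 - 1.22 = 9.06
Denominator = 12.34 - 0 = 12.34
e = 9.06 / 12.34 = 0.7342

0.7342


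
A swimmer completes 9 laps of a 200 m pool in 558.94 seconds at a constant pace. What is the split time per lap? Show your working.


Split time = total_time / n_laps = 558.94 / 9
Split time = 62.1044 s per lap

62.1044 s


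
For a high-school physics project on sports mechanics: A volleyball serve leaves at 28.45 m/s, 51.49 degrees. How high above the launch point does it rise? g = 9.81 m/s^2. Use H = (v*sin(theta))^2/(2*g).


H = (v*sin(theta))^2 / (2*g)
vy = v*sin(theta) = 28.45 * sin(51.49 deg) = 22.2621 m/s
H = vy^2 / (2*g) = 495.6016 / (2*9.81)
H = 495.6016 / 19.62 = 25.26 m

25.26 m


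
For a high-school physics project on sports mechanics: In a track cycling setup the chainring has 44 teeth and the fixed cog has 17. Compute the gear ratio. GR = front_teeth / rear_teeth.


GR = front_teeth / rear_teeth
GR = 44 / 17
GR = 2.5882

2.5882


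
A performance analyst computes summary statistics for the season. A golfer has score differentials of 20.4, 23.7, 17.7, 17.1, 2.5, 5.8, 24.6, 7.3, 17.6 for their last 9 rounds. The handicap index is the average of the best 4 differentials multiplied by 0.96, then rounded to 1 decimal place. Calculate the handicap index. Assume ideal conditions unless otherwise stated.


All differentials: 20.4, 23.7, 17.7, 17.1, 2.5, 5.8, 24.6, 7.3, 17.6
Sorted: 2.5, 5.8, 7.3, 17.1, 17.6, 17.7, 20.4, 23.7, 24.6
Best 4: 2.5, 5.8, 7.3, 17.1
Average of best = 32.7 / 4 = 8.175
Raw index = 8.175 * 0.96 = 7.848
Handicap index = round(7.848, 1) = 7.8

7.8


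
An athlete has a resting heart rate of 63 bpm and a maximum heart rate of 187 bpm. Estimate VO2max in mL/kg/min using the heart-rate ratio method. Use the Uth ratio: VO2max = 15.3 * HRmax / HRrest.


VO2max = 15.3 * HRmax / HRrest
VO2max = 15.3 * 187 / 63
VO2max = 2861.1 / 63 = 45.4143 mL/kg/min

45.4143 mL/kg/min


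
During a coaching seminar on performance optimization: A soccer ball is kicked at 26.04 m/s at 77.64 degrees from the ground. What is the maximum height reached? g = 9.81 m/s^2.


H = (v*sin(theta))^2 / (2*g)
vy = v*sin(theta) = 26.04 * sin(77.64 deg) = 25.4364 m/s
H = vy^2 / (2*g) = 647.0127 / (2*9.81)
H = 647.0127 / 19.62 = 32.9772 m

32.9772 m


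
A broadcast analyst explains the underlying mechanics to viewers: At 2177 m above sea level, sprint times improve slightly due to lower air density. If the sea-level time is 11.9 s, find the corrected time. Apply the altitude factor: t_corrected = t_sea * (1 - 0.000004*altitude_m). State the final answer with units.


Correction factor = 1 - 0.000004 * 2177 = 0.991292
t_corrected = t_sea * factor = 11.9 * 0.991292
t_corrected = 11.7964 s

11.7964 s


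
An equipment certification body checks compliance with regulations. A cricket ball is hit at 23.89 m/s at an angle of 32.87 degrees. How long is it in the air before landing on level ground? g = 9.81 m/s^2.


T = 2*v*sin(theta)/g
sin(theta) = sin(32.87 deg) = 0.5427
T = 2*23.89*0.5427 / 9.81
T = 25.9319 / 9.81 = 2.6434 s

2.6434 s


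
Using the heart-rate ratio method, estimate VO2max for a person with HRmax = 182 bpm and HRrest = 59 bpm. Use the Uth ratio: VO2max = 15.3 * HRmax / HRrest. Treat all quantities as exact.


VO2max = 15.3 * HRmax / HRrest
VO2max = 15.3 * 182 / 59
VO2max = 2784.6 / 59 = 47.1966 mL/kg/min

47.1966 mL/kg/min


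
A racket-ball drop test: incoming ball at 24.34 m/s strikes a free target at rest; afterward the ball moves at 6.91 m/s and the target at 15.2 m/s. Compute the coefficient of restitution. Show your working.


e = (v2_after - v1_after) / (v1_before - v2_before)
Numerator = 15.2 - 6.91 = 8.29
Denominator = 24.34 - 0 = 24.34
e = 8.29 / 24.34 = 0.3406

0.3406


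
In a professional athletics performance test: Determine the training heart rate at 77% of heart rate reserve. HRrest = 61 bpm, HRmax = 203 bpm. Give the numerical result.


Target = HRrest + pct*(HRmax - HRrest)
Heart rate reserve = HRmax - HRrest = 203 - 61 = 142 bpm
Fraction = 77% = 0.77
Target = 61 + 0.77 * 142
Target = 61 + 109.34 = 170.34 bpm

170.34 bpm


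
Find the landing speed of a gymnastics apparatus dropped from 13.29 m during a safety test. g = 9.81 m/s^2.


v = sqrt(2 * g * h)
v = sqrt(2 * 9.81 * 13.29)
v = sqrt(260.7498) = 16.1477 m/s

16.1477 m/s


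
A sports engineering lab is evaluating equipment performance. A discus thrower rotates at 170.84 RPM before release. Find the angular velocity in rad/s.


omega = RPM * 2 * pi / 60
omega = 170.84 * 2 * 3.14159 / 60
omega = 1073.4194 / 60 = 17.8903 rad/s

17.8903 rad/s


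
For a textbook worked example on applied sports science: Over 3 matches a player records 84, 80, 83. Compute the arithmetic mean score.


Average = sum / n
Sum = 247
Average = 247 / 3 = 82.3333

82.3333


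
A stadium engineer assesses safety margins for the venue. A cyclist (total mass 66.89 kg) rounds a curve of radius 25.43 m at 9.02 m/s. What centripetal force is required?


Fc = m * v^2 / r
v^2 = 9.02^2 = 81.3604
Fc = 66.89 * 81.3604 / 25.43
Fc = 5442.1972 / 25.43 = 214.007 N

214.007 N


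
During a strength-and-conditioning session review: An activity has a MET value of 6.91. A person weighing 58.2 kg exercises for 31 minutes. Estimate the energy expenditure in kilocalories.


kcal = MET * mass * time_hr
Convert time: 31 min = 0.5167 hr
kcal = 6.91 * 58.2 * 0.5167
kcal = 207.7837 kcal

207.7837 kcal


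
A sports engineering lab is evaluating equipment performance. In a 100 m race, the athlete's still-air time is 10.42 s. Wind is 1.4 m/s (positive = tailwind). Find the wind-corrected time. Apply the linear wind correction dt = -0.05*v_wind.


dt = -0.05 * v_wind = -0.05 * 1.4 = -0.07 s
t_corrected = t_still + dt = 10.42 + (-0.07)
t_corrected = 10.35 s

10.35 s


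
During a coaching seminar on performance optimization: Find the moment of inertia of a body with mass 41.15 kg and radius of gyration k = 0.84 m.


I = m * k^2
I = 41.15 * 0.84^2
I = 41.15 * 0.7056 = 29.0354 kg*m^2

29.0354 kg*m^2


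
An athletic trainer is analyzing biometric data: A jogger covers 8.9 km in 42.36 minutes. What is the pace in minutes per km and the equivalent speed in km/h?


Pace = time / distance = 42.36 min / 8.9 km = 4.7596 min/km
Speed = distance / time_in_hours = 8.9 / 0.706 hr
Speed = 12.6062 km/h

4.7596 min/km, 12.6062 km/h


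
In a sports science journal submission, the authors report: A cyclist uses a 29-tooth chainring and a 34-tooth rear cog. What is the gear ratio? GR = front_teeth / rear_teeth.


GR = front_teeth / rear_teeth
GR = 29 / 34
GR = 0.8529

0.8529


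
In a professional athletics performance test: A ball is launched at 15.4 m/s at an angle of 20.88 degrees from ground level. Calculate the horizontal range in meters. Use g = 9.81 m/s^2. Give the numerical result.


R = v^2 * sin(2*theta) / g
Convert angle to radians: theta = 20.88 deg = 0.3644 rad
sin(2*theta) = sin(0.7288) = 0.666
R = 15.4^2 * 0.666 / 9.81
R = 237.16 * 0.666 / 9.81 = 16.1011 m

16.1011 m


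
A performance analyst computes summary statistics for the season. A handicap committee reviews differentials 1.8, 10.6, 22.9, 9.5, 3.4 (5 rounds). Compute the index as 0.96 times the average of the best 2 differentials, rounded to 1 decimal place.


All differentials: 1.8, 10.6, 22.9, 9.5, 3.4
Sorted: 1.8, 3.4, 9.5, 10.6, 22.9
Best 2: 1.8, 3.4
Average of best = 5.2 / 2 = 2.6
Raw index = 2.6 * 0.96 = 2.496
Handicap index = round(2.496, 1) = 2.5

2.5


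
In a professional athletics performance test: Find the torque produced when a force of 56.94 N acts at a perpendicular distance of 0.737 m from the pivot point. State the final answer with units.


tau = F * d
tau = 56.94 * 0.737
tau = 41.9648 N*m

41.9648 N*m


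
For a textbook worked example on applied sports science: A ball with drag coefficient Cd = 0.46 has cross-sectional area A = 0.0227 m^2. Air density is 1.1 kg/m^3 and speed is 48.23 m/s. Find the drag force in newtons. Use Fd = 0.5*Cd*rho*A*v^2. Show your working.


Fd = 0.5 * Cd * rho * A * v^2
Fd = 0.5 * 0.46 * 1.1 * 0.0227 * 48.23^2
v^2 = 2326.1329
Fd = 0.5 * 0.46 * 1.1 * 0.0227 * 2326.1329 = 13.3592 N

13.3592 N


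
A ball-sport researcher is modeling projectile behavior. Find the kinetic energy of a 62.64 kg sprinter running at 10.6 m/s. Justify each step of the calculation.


KE = 0.5 * m * v^2
KE = 0.5 * 62.64 * 10.6^2
KE = 0.5 * 62.64 * 112.36 = 3519.1152 J

3519.1152 J


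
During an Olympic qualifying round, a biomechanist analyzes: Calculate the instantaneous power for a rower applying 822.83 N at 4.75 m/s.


P = F * v
P = 822.83 * 4.75
P = 3908.4425 W

3908.4425 W


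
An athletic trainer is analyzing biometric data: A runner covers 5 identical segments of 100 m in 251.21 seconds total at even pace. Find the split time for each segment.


Split time = total_time / n_laps = 251.21 / 5
Split time = 50.242 s per lap

50.242 s


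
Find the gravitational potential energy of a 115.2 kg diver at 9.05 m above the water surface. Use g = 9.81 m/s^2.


PE = m * g * h
PE = 115.2 * 9.81 * 9.05
PE = 1130.112 * 9.05 = 10227.5136 J

10227.5136 J


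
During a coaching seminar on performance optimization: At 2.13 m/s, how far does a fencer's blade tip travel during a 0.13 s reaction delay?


d = v * t
d = 2.13 * 0.13
d = 0.2769 m

0.2769 m


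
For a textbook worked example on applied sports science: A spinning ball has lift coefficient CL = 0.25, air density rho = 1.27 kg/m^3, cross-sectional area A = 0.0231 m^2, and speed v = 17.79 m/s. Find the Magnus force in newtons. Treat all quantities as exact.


FM = 0.5 * CL * rho * A * v^2
FM = 0.5 * 0.25 * 1.27 * 0.0231 * 17.79^2
v^2 = 316.4841
FM = 0.5 * 0.25 * 1.27 * 0.0231 * 316.4841 = 1.1606 N

1.1606 N


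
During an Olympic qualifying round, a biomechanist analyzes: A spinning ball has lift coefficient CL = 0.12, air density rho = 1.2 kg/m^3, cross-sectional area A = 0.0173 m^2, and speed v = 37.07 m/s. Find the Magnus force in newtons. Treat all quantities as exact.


FM = 0.5 * CL * rho * A * v^2
FM = 0.5 * 0.12 * 1.2 * 0.0173 * 37.07^2
v^2 = 1374.1849
FM = 0.5 * 0.12 * 1.2 * 0.0173 * 1374.1849 = 1.7117 N

1.7117 N


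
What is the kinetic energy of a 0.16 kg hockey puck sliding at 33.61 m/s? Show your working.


KE = 0.5 * m * v^2
KE = 0.5 * 0.16 * 33.61^2
KE = 0.5 * 0.16 * 1129.6321 = 90.3706 J

90.3706 J


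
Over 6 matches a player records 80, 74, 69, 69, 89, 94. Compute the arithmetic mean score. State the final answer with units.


Average = sum / n
Sum = 475
Average = 475 / 6 = 79.1667

79.1667


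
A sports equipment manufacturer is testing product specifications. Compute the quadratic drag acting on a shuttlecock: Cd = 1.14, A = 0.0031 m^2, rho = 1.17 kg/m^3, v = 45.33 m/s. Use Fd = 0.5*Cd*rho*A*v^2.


Fd = 0.5 * Cd * rho * A * v^2
Fd = 0.5 * 1.14 * 1.17 * 0.0031 * 45.33^2
v^2 = 2054.8089
Fd = 0.5 * 1.14 * 1.17 * 0.0031 * 2054.8089 = 4.2481 N

4.2481 N


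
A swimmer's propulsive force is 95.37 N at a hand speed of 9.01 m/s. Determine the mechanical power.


P = F * v
P = 95.37 * 9.01
P = 859.2837 W

859.2837 W


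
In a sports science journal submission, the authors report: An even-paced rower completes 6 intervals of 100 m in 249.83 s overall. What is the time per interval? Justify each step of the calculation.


Split time = total_time / n_laps = 249.83 / 6
Split time = 41.6383 s per lap

41.6383 s


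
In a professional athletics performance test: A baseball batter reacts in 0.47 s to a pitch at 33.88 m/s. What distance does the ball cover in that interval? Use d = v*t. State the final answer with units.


d = v * t
d = 33.88 * 0.47
d = 15.9236 m

15.9236 m


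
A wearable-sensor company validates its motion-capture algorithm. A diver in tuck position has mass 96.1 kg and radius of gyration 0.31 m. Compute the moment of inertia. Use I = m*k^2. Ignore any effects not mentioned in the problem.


I = m * k^2
I = 96.1 * 0.31^2
I = 96.1 * 0.0961 = 9.2352 kg*m^2

9.2352 kg*m^2


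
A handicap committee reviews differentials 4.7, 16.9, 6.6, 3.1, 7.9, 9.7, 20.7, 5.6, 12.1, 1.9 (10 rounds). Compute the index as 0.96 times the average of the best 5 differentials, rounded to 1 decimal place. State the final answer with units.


All differentials: 4.7, 16.9, 6.6, 3.1, 7.9, 9.7, 20.7, 5.6, 12.1, 1.9
Sorted: 1.9, 3.1, 4.7, 5.6, 6.6, 7.9, 9.7, 12.1, 16.9, 20.7
Best 5: 1.9, 3.1, 4.7, 5.6, 6.6
Average of best = 21.9 / 5 = 4.38
Raw index = 4.38 * 0.96 = 4.2048
Handicap index = round(4.2048, 1) = 4.2

4.2


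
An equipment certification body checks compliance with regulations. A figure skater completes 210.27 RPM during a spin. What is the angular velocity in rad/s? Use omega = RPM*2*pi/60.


omega = RPM * 2 * pi / 60
omega = 210.27 * 2 * 3.14159 / 60
omega = 1321.1654 / 60 = 22.0194 rad/s

22.0194 rad/s


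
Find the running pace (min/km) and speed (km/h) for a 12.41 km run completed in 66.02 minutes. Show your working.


Pace = time / distance = 66.02 min / 12.41 km = 5.3199 min/km
Speed = distance / time_in_hours = 12.41 / 1.1003 hr
Speed = 11.2784 km/h

5.3199 min/km, 11.2784 km/h


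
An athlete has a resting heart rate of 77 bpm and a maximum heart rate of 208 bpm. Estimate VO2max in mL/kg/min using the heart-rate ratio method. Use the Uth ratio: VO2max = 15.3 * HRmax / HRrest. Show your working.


VO2max = 15.3 * HRmax / HRrest
VO2max = 15.3 * 208 / 77
VO2max = 3182.4 / 77 = 41.3299 mL/kg/min

41.3299 mL/kg/min


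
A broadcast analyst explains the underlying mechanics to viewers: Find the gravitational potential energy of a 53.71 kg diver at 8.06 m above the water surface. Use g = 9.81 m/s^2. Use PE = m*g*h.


PE = m * g * h
PE = 53.71 * 9.81 * 8.06
PE = 526.8951 * 8.06 = 4246.7745 J

4246.7745 J


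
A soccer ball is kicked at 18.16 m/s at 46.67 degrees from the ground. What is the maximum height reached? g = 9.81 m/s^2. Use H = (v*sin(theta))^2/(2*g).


H = (v*sin(theta))^2 / (2*g)
vy = v*sin(theta) = 18.16 * sin(46.67 deg) = 13.2098 m/s
H = vy^2 / (2*g) = 174.4996 / (2*9.81)
H = 174.4996 / 19.62 = 8.894 m

8.894 m


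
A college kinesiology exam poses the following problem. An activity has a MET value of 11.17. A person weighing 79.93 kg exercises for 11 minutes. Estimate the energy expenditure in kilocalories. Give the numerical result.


kcal = MET * mass * time_hr
Convert time: 11 min = 0.1833 hr
kcal = 11.17 * 79.93 * 0.1833
kcal = 163.6833 kcal

163.6833 kcal


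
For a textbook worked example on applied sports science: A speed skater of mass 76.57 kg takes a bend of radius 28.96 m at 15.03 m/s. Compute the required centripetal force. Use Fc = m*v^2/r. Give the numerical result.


Fc = m * v^2 / r
v^2 = 15.03^2 = 225.9009
Fc = 76.57 * 225.9009 / 28.96
Fc = 17297.2319 / 28.96 = 597.2801 N

597.2801 N


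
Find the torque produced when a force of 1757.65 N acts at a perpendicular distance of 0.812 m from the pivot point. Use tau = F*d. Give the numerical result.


tau = F * d
tau = 1757.65 * 0.812
tau = 1427.2118 N*m

1427.2118 N*m


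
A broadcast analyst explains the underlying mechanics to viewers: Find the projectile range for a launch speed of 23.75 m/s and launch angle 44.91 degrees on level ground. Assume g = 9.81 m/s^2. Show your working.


R = v^2 * sin(2*theta) / g
Convert angle to radians: theta = 44.91 deg = 0.7838 rad
sin(2*theta) = sin(1.5677) = 1
R = 23.75^2 * 1 / 9.81
R = 564.0625 * 1 / 9.81 = 57.4984 m

57.4984 m


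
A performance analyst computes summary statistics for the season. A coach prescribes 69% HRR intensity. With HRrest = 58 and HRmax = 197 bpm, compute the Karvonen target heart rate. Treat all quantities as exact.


Target = HRrest + pct*(HRmax - HRrest)
Heart rate reserve = HRmax - HRrest = 197 - 58 = 139 bpm
Fraction = 69% = 0.69
Target = 58 + 0.69 * 139
Target = 58 + 95.91 = 153.91 bpm

153.91 bpm


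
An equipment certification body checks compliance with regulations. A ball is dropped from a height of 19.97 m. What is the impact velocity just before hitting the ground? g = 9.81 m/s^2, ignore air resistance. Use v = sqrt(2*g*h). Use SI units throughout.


v = sqrt(2 * g * h)
v = sqrt(2 * 9.81 * 19.97)
v = sqrt(391.8114) = 19.7942 m/s

19.7942 m/s


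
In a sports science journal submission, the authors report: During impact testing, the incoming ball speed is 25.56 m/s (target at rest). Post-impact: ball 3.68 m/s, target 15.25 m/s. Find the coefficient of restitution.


e = (v2_after - v1_after) / (v1_before - v2_before)
Numerator = 15.25 - 3.68 = 11.57
Denominator = 25.56 - 0 = 25.56
e = 11.57 / 25.56 = 0.4527

0.4527


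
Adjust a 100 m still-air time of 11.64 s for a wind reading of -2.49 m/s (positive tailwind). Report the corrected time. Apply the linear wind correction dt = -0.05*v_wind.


dt = -0.05 * v_wind = -0.05 * -2.49 = 0.1245 s
t_corrected = t_still + dt = 11.64 + (0.1245)
t_corrected = 11.7645 s

11.7645 s


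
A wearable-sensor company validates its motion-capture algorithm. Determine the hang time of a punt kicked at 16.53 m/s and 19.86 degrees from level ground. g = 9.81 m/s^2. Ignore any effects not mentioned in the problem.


T = 2*v*sin(theta)/g
sin(theta) = sin(19.86 deg) = 0.3397
T = 2*16.53*0.3397 / 9.81
T = 11.2312 / 9.81 = 1.1449 s

1.1449 s


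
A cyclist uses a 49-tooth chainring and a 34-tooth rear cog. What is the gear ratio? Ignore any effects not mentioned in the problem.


GR = front_teeth / rear_teeth
GR = 49 / 34
GR = 1.4412

1.4412


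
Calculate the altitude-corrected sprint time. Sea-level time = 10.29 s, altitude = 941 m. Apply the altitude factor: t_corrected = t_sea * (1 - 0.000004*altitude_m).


Correction factor = 1 - 0.000004 * 941 = 0.996236
t_corrected = t_sea * factor = 10.29 * 0.996236
t_corrected = 10.2513 s

10.2513 s


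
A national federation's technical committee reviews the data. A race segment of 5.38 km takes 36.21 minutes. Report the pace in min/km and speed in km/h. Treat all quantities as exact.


Pace = time / distance = 36.21 min / 5.38 km = 6.7305 min/km
Speed = distance / time_in_hours = 5.38 / 0.6035 hr
Speed = 8.9147 km/h

6.7305 min/km, 8.9147 km/h


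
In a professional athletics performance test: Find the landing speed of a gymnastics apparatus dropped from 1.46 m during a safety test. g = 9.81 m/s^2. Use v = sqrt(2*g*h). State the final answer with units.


v = sqrt(2 * g * h)
v = sqrt(2 * 9.81 * 1.46)
v = sqrt(28.6452) = 5.3521 m/s

5.3521 m/s


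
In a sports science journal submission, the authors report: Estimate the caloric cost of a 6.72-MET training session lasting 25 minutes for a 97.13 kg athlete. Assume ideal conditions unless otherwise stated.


kcal = MET * mass * time_hr
Convert time: 25 min = 0.4167 hr
kcal = 6.72 * 97.13 * 0.4167
kcal = 271.964 kcal

271.964 kcal


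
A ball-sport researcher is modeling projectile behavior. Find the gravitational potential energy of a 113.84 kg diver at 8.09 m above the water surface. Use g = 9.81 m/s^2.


PE = m * g * h
PE = 113.84 * 9.81 * 8.09
PE = 1116.7704 * 8.09 = 9034.6725 J

9034.6725 J


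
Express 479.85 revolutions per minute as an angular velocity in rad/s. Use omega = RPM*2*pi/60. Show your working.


omega = RPM * 2 * pi / 60
omega = 479.85 * 2 * 3.14159 / 60
omega = 3014.9865 / 60 = 50.2498 rad/s

50.2498 rad/s


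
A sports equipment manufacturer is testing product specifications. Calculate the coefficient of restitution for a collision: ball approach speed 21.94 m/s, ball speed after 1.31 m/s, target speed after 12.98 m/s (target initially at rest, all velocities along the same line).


e = (v2_after - v1_after) / (v1_before - v2_before)
Numerator = 12.98 - 1.31 = 11.67
Denominator = 21.94 - 0 = 21.94
e = 11.67 / 21.94 = 0.5319

0.5319


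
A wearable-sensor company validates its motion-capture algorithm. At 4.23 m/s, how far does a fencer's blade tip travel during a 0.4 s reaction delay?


d = v * t
d = 4.23 * 0.4
d = 1.692 m

1.692 m


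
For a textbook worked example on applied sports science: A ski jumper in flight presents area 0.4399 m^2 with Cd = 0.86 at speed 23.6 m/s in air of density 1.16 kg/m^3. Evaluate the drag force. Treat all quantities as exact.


Fd = 0.5 * Cd * rho * A * v^2
Fd = 0.5 * 0.86 * 1.16 * 0.4399 * 23.6^2
v^2 = 556.96
Fd = 0.5 * 0.86 * 1.16 * 0.4399 * 556.96 = 122.2093 N

122.2093 N


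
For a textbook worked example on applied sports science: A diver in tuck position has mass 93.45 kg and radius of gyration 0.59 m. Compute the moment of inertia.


I = m * k^2
I = 93.45 * 0.59^2
I = 93.45 * 0.3481 = 32.5299 kg*m^2

32.5299 kg*m^2


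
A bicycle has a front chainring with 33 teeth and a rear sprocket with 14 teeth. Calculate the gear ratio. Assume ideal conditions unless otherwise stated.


GR = front_teeth / rear_teeth
GR = 33 / 14
GR = 2.3571

2.3571


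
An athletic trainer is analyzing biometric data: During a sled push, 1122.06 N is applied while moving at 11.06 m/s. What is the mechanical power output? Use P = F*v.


P = F * v
P = 1122.06 * 11.06
P = 12409.9836 W

12409.9836 W


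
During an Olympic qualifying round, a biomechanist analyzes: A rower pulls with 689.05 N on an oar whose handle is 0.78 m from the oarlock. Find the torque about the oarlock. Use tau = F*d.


tau = F * d
tau = 689.05 * 0.78
tau = 537.459 N*m

537.459 N*m


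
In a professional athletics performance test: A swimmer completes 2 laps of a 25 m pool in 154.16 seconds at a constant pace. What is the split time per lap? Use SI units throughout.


Split time = total_time / n_laps = 154.16 / 2
Split time = 77.08 s per lap

77.08 s


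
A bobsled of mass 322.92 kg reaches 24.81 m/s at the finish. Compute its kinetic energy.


KE = 0.5 * m * v^2
KE = 0.5 * 322.92 * 24.81^2
KE = 0.5 * 322.92 * 615.5361 = 99384.4587 J

99384.4587 J


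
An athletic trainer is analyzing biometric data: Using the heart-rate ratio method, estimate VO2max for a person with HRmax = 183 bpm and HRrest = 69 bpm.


VO2max = 15.3 * HRmax / HRrest
VO2max = 15.3 * 183 / 69
VO2max = 2799.9 / 69 = 40.5783 mL/kg/min

40.5783 mL/kg/min


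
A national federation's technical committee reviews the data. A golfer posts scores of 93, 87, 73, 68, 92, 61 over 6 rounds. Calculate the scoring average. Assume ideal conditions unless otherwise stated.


Average = sum / n
Sum = 474
Average = 474 / 6 = 79

79


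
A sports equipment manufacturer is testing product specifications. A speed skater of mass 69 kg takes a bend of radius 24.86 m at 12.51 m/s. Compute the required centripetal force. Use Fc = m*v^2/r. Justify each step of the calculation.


Fc = m * v^2 / r
v^2 = 12.51^2 = 156.5001
Fc = 69 * 156.5001 / 24.86
Fc = 10798.5069 / 24.86 = 434.3728 N

434.3728 N


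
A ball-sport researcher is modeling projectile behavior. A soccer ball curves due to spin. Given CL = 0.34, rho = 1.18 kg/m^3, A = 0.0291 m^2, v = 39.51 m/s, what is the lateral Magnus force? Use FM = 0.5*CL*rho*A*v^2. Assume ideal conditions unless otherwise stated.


FM = 0.5 * CL * rho * A * v^2
FM = 0.5 * 0.34 * 1.18 * 0.0291 * 39.51^2
v^2 = 1561.0401
FM = 0.5 * 0.34 * 1.18 * 0.0291 * 1561.0401 = 9.1125 N

9.1125 N


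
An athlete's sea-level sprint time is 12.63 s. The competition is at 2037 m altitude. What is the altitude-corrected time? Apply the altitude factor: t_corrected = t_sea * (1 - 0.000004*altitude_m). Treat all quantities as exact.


Correction factor = 1 - 0.000004 * 2037 = 0.991852
t_corrected = t_sea * factor = 12.63 * 0.991852
t_corrected = 12.5271 s

12.5271 s


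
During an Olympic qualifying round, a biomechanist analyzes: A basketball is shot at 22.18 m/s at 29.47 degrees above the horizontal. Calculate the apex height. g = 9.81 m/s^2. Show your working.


H = (v*sin(theta))^2 / (2*g)
vy = v*sin(theta) = 22.18 * sin(29.47 deg) = 10.9118 m/s
H = vy^2 / (2*g) = 119.0684 / (2*9.81)
H = 119.0684 / 19.62 = 6.0687 m

6.0687 m


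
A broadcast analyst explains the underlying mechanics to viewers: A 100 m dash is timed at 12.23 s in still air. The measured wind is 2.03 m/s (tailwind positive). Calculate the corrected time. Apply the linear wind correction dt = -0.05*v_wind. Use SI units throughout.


dt = -0.05 * v_wind = -0.05 * 2.03 = -0.1015 s
t_corrected = t_still + dt = 12.23 + (-0.1015)
t_corrected = 12.1285 s

12.1285 s


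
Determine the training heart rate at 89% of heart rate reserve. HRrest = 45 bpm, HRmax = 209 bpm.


Target = HRrest + pct*(HRmax - HRrest)
Heart rate reserve = HRmax - HRrest = 209 - 45 = 164 bpm
Fraction = 89% = 0.89
Target = 45 + 0.89 * 164
Target = 45 + 145.96 = 190.96 bpm

190.96 bpm


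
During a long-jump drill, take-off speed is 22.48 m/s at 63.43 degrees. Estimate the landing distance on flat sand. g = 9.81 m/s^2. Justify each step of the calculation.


R = v^2 * sin(2*theta) / g
Convert angle to radians: theta = 63.43 deg = 1.1071 rad
sin(2*theta) = sin(2.2141) = 0.8001
R = 22.48^2 * 0.8001 / 9.81
R = 505.3504 * 0.8001 / 9.81 = 41.2164 m

41.2164 m


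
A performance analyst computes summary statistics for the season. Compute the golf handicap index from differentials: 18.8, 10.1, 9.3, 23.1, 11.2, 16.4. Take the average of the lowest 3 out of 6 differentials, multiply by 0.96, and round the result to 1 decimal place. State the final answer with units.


All differentials: 18.8, 10.1, 9.3, 23.1, 11.2, 16.4
Sorted: 9.3, 10.1, 11.2, 16.4, 18.8, 23.1
Best 3: 9.3, 10.1, 11.2
Average of best = 30.6 / 3 = 10.2
Raw index = 10.2 * 0.96 = 9.792
Handicap index = round(9.792, 1) = 9.8

9.8


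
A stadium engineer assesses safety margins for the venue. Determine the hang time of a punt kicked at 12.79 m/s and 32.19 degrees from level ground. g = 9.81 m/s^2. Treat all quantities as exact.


T = 2*v*sin(theta)/g
sin(theta) = sin(32.19 deg) = 0.5327
T = 2*12.79*0.5327 / 9.81
T = 13.6272 / 9.81 = 1.3891 s

1.3891 s


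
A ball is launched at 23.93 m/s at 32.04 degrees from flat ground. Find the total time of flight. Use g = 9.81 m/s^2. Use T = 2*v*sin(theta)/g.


T = 2*v*sin(theta)/g
sin(theta) = sin(32.04 deg) = 0.5305
T = 2*23.93*0.5305 / 9.81
T = 25.3903 / 9.81 = 2.5882 s

2.5882 s


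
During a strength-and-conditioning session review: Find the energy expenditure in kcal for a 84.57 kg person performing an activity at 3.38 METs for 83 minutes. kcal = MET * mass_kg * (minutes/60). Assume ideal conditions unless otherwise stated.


kcal = MET * mass * time_hr
Convert time: 83 min = 1.3833 hr
kcal = 3.38 * 84.57 * 1.3833
kcal = 395.4211 kcal

395.4211 kcal


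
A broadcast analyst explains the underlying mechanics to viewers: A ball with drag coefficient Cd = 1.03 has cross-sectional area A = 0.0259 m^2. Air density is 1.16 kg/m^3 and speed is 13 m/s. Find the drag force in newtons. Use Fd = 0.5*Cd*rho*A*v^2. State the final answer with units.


Fd = 0.5 * Cd * rho * A * v^2
Fd = 0.5 * 1.03 * 1.16 * 0.0259 * 13^2
v^2 = 169
Fd = 0.5 * 1.03 * 1.16 * 0.0259 * 169 = 2.6149 N

2.6149 N


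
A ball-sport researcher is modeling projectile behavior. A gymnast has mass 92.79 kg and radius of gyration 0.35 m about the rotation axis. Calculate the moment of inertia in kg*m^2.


I = m * k^2
I = 92.79 * 0.35^2
I = 92.79 * 0.1225 = 11.3668 kg*m^2

11.3668 kg*m^2


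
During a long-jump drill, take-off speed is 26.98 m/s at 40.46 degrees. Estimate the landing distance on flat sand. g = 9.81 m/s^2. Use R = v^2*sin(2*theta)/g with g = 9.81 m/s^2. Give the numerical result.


R = v^2 * sin(2*theta) / g
Convert angle to radians: theta = 40.46 deg = 0.7062 rad
sin(2*theta) = sin(1.4123) = 0.9875
R = 26.98^2 * 0.9875 / 9.81
R = 727.9204 * 0.9875 / 9.81 = 73.272 m

73.272 m


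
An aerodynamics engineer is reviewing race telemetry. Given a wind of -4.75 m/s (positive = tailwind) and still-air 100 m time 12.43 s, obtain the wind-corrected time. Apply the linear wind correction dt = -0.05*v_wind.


dt = -0.05 * v_wind = -0.05 * -4.75 = 0.2375 s
t_corrected = t_still + dt = 12.43 + (0.2375)
t_corrected = 12.6675 s

12.6675 s


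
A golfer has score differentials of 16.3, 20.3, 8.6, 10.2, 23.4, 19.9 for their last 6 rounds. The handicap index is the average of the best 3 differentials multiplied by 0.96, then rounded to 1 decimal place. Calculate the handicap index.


All differentials: 16.3, 20.3, 8.6, 10.2, 23.4, 19.9
Sorted: 8.6, 10.2, 16.3, 19.9, 20.3, 23.4
Best 3: 8.6, 10.2, 16.3
Average of best = 35.1 / 3 = 11.7
Raw index = 11.7 * 0.96 = 11.232
Handicap index = round(11.232, 1) = 11.2

11.2


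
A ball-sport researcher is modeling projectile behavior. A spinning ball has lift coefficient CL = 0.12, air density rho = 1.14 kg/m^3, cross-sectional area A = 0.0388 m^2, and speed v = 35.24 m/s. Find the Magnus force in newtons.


FM = 0.5 * CL * rho * A * v^2
FM = 0.5 * 0.12 * 1.14 * 0.0388 * 35.24^2
v^2 = 1241.8576
FM = 0.5 * 0.12 * 1.14 * 0.0388 * 1241.8576 = 3.2958 N

3.2958 N


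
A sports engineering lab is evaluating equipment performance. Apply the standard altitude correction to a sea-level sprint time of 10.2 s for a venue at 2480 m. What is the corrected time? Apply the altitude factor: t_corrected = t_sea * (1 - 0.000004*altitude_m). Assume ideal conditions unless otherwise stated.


Correction factor = 1 - 0.000004 * 2480 = 0.99008
t_corrected = t_sea * factor = 10.2 * 0.99008
t_corrected = 10.0988 s

10.0988 s


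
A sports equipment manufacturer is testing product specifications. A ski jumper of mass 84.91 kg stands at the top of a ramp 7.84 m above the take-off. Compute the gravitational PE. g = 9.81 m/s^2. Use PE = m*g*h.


PE = m * g * h
PE = 84.91 * 9.81 * 7.84
PE = 832.9671 * 7.84 = 6530.4621 J

6530.4621 J


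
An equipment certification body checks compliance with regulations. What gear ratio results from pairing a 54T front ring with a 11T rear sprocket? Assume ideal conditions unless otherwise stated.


GR = front_teeth / rear_teeth
GR = 54 / 11
GR = 4.9091

4.9091


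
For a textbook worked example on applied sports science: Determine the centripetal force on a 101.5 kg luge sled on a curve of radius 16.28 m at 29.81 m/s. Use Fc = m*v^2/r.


Fc = m * v^2 / r
v^2 = 29.81^2 = 888.6361
Fc = 101.5 * 888.6361 / 16.28
Fc = 90196.5641 / 16.28 = 5540.3295 N

5540.3295 N


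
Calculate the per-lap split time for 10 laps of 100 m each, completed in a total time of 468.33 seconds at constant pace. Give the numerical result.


Split time = total_time / n_laps = 468.33 / 10
Split time = 46.833 s per lap

46.833 s


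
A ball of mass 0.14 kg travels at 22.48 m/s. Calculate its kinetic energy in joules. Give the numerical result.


KE = 0.5 * m * v^2
KE = 0.5 * 0.14 * 22.48^2
KE = 0.5 * 0.14 * 505.3504 = 35.3745 J

35.3745 J


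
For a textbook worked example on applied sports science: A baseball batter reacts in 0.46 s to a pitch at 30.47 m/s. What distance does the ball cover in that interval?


d = v * t
d = 30.47 * 0.46
d = 14.0162 m

14.0162 m


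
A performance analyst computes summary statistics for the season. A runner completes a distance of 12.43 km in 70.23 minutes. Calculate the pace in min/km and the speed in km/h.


Pace = time / distance = 70.23 min / 12.43 km = 5.65 min/km
Speed = distance / time_in_hours = 12.43 / 1.1705 hr
Speed = 10.6194 km/h

5.65 min/km, 10.6194 km/h


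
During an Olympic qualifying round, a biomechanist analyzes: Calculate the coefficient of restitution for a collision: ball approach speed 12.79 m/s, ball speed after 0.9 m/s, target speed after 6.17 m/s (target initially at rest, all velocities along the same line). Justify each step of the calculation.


e = (v2_after - v1_after) / (v1_before - v2_before)
Numerator = 6.17 - 0.9 = 5.27
Denominator = 12.79 - 0 = 12.79
e = 5.27 / 12.79 = 0.412

0.412


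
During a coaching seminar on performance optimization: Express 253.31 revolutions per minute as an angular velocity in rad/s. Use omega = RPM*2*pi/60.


omega = RPM * 2 * pi / 60
omega = 253.31 * 2 * 3.14159 / 60
omega = 1591.5937 / 60 = 26.5266 rad/s

26.5266 rad/s


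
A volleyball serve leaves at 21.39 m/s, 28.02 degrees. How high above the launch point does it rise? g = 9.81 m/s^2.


H = (v*sin(theta))^2 / (2*g)
vy = v*sin(theta) = 21.39 * sin(28.02 deg) = 10.0486 m/s
H = vy^2 / (2*g) = 100.9741 / (2*9.81)
H = 100.9741 / 19.62 = 5.1465 m

5.1465 m


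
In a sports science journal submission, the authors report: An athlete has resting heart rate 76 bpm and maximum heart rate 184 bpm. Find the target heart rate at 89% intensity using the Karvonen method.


Target = HRrest + pct*(HRmax - HRrest)
Heart rate reserve = HRmax - HRrest = 184 - 76 = 108 bpm
Fraction = 89% = 0.89
Target = 76 + 0.89 * 108
Target = 76 + 96.12 = 172.12 bpm

172.12 bpm


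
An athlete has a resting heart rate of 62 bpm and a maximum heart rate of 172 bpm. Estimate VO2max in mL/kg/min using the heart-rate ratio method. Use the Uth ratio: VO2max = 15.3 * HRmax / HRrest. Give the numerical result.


VO2max = 15.3 * HRmax / HRrest
VO2max = 15.3 * 172 / 62
VO2max = 2631.6 / 62 = 42.4452 mL/kg/min

42.4452 mL/kg/min


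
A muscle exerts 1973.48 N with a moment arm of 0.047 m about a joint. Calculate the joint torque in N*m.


tau = F * d
tau = 1973.48 * 0.047
tau = 92.7536 N*m

92.7536 N*m


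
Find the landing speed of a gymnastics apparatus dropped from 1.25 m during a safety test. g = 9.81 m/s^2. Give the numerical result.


v = sqrt(2 * g * h)
v = sqrt(2 * 9.81 * 1.25)
v = sqrt(24.525) = 4.9523 m/s

4.9523 m/s


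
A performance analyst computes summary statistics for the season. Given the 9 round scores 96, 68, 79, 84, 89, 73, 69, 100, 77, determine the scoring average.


Average = sum / n
Sum = 735
Average = 735 / 9 = 81.6667

81.6667


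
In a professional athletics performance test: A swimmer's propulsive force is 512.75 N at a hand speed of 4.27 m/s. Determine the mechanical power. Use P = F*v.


P = F * v
P = 512.75 * 4.27
P = 2189.4425 W

2189.4425 W


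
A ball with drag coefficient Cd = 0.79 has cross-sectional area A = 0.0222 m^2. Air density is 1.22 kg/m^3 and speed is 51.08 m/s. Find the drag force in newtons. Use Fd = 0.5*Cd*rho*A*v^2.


Fd = 0.5 * Cd * rho * A * v^2
Fd = 0.5 * 0.79 * 1.22 * 0.0222 * 51.08^2
v^2 = 2609.1664
Fd = 0.5 * 0.79 * 1.22 * 0.0222 * 2609.1664 = 27.9133 N

27.9133 N


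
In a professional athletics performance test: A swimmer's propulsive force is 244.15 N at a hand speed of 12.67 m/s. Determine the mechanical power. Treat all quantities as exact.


P = F * v
P = 244.15 * 12.67
P = 3093.3805 W

3093.3805 W


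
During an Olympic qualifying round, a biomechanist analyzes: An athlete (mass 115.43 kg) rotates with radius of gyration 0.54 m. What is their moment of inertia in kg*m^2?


I = m * k^2
I = 115.43 * 0.54^2
I = 115.43 * 0.2916 = 33.6594 kg*m^2

33.6594 kg*m^2


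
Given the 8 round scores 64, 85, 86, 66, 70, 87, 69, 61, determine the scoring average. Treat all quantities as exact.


Average = sum / n
Sum = 588
Average = 588 / 8 = 73.5

73.5


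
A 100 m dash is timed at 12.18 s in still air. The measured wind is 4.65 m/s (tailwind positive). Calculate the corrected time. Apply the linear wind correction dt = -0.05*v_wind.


dt = -0.05 * v_wind = -0.05 * 4.65 = -0.2325 s
t_corrected = t_still + dt = 12.18 + (-0.2325)
t_corrected = 11.9475 s

11.9475 s


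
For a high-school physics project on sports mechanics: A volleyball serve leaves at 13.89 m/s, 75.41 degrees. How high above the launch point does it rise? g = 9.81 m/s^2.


H = (v*sin(theta))^2 / (2*g)
vy = v*sin(theta) = 13.89 * sin(75.41 deg) = 13.4421 m/s
H = vy^2 / (2*g) = 180.6898 / (2*9.81)
H = 180.6898 / 19.62 = 9.2095 m

9.2095 m


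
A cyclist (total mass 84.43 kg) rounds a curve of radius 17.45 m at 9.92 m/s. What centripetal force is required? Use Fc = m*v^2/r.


Fc = m * v^2 / r
v^2 = 9.92^2 = 98.4064
Fc = 84.43 * 98.4064 / 17.45
Fc = 8308.4524 / 17.45 = 476.1291 N

476.1291 N


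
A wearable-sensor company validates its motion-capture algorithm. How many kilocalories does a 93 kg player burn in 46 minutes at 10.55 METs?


kcal = MET * mass * time_hr
Convert time: 46 min = 0.7667 hr
kcal = 10.55 * 93 * 0.7667
kcal = 752.215 kcal

752.215 kcal


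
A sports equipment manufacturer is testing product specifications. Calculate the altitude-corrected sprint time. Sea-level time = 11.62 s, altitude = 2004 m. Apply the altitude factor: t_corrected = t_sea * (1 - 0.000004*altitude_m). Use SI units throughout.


Correction factor = 1 - 0.000004 * 2004 = 0.991984
t_corrected = t_sea * factor = 11.62 * 0.991984
t_corrected = 11.5269 s

11.5269 s


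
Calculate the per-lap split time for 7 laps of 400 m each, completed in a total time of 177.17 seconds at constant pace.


Split time = total_time / n_laps = 177.17 / 7
Split time = 25.31 s per lap

25.31 s


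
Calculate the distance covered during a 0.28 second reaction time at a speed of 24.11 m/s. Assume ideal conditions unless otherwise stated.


d = v * t
d = 24.11 * 0.28
d = 6.7508 m

6.7508 m


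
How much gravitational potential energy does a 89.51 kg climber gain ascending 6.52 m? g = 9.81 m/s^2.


PE = m * g * h
PE = 89.51 * 9.81 * 6.52
PE = 878.0931 * 6.52 = 5725.167 J

5725.167 J


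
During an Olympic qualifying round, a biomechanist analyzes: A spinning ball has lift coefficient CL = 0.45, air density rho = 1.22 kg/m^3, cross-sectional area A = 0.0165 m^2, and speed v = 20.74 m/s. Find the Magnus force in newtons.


FM = 0.5 * CL * rho * A * v^2
FM = 0.5 * 0.45 * 1.22 * 0.0165 * 20.74^2
v^2 = 430.1476
FM = 0.5 * 0.45 * 1.22 * 0.0165 * 430.1476 = 1.9482 N

1.9482 N


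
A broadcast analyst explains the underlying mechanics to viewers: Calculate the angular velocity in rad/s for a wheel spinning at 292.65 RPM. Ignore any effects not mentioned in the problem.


omega = RPM * 2 * pi / 60
omega = 292.65 * 2 * 3.14159 / 60
omega = 1838.7742 / 60 = 30.6462 rad/s

30.6462 rad/s


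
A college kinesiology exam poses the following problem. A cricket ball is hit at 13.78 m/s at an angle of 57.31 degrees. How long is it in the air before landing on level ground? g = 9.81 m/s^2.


T = 2*v*sin(theta)/g
sin(theta) = sin(57.31 deg) = 0.8416
T = 2*13.78*0.8416 / 9.81
T = 23.1946 / 9.81 = 2.3644 s

2.3644 s
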